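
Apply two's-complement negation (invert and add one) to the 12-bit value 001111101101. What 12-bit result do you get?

110000010011

Invert: 110000010010. Add 1: 110000010011.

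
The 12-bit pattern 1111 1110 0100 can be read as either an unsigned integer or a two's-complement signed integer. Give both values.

unsigned = 4068, signed = -28

Unsigned: 111111100100 = 4068.
Signed: MSB=1 → 4068 − 4096 = -28.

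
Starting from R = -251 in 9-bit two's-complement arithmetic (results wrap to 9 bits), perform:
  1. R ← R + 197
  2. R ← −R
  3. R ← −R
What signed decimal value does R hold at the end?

-54

Start: R = -251 = 100000101.
R = -251 + 197 = -54 = 111001010
R = −(-54) = 54 = 000110110
R = −(54) = -54 = 111001010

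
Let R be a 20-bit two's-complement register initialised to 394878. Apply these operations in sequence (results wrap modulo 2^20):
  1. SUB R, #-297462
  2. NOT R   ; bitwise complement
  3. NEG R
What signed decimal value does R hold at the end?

-356235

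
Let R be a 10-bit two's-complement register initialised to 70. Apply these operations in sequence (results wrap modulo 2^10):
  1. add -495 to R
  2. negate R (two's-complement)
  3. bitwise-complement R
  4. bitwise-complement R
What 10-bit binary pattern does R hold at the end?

0110101001

Start: R = 70 = 0001000110.
R = 70 + (-495) = -425 = 1001010111
R = −(-425) = 425 = 0110101001
R = NOT 0110101001 = 1001010110 = -426
R = NOT 1001010110 = 0110101001 = 425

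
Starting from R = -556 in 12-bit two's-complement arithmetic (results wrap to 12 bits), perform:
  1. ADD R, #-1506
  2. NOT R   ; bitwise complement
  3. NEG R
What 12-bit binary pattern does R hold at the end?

Start: R = -556 = 110111010100.
R = -556 + (-1506) = -2062; wraps to 2034 = 011111110010
R = NOT 011111110010 = 100000001101 = -2035
R = −(-2035) = 2035 = 011111110011

011111110011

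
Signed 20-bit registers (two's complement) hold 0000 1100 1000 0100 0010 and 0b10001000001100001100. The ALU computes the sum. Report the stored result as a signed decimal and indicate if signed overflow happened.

0000 1100 1000 0100 0010 → 00001100100001000010 = 51266 (signed)
0b10001000001100001100 → 10001000001100001100 = -490740 (signed)
  00001100100001000010
+ 10001000001100001100
= 10010100101101001110
Result 10010100101101001110: MSB = 1 → 609102 − 1048576 = -439474.
Addends have opposite signs, so signed overflow cannot occur.

-439474; no overflow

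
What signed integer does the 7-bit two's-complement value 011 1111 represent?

63

MSB is 0, so the value is non-negative: 0111111 = 63.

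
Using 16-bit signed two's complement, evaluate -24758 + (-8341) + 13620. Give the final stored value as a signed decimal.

-19479

-24758 + (-8341) = -33099 → wraps to 32437 (0111111010110101)
32437 + 13620 = 46057 → wraps to -19479 (1011001111101001)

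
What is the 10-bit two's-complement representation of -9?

|-9| = 9 = 0000001001 in 10 bits.
Invert the bits: 1111110110. Add 1: 1111110111.

1111110111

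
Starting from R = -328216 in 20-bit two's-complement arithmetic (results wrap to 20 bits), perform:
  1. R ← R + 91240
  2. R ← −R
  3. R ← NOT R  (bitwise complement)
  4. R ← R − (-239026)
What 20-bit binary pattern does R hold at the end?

00000000100000000001

Start: R = -328216 = 10101111110111101000.
R = -328216 + 91240 = -236976 = 11000110001001010000
R = −(-236976) = 236976 = 00111001110110110000
R = NOT 00111001110110110000 = 11000110001001001111 = -236977
R = -236977 − (-239026) = 2049 = 00000000100000000001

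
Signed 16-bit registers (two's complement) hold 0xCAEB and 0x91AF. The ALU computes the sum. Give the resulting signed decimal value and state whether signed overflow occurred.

23706; overflow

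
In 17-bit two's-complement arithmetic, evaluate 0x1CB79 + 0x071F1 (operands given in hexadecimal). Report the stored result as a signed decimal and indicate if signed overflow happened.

0x1CB79 = 11100101101111001 = -13447 (signed)
0x071F1 = 00111000111110001 = 29169 (signed)
  11100101101111001
+ 00111000111110001
= 00011110101101010  (discard carry-out 1)
Result 00011110101101010: MSB = 0 → value 15722.
Addends have opposite signs, so signed overflow cannot occur.

15722; no overflow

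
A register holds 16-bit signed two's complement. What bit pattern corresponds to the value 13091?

0011001100100011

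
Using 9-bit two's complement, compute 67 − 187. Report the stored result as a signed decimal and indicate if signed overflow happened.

67 → 001000011
187 → 010111011
Subtract via negate-and-add: invert 010111011 + 1 = 101000101 (i.e. -187).
  001000011
+ 101000101
= 110001000
Result 110001000: MSB = 1 → 392 − 512 = -120.
Addends (after negating the subtrahend) have opposite signs, so signed overflow cannot occur.

-120; no overflow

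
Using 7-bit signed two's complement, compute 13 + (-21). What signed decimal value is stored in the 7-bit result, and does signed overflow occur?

13 → 0001101
-21 → 1101011
  0001101
+ 1101011
= 1111000
Result 1111000: MSB = 1 → 120 − 128 = -8.
Addends have opposite signs, so signed overflow cannot occur.

-8; no overflow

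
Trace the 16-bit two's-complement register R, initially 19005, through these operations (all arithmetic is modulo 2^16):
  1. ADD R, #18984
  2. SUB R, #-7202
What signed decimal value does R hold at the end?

-20345

Start: R = 19005 = 0100101000111101.
R = 19005 + 18984 = 37989; wraps to -27547 = 1001010001100101
R = -27547 − (-7202) = -20345 = 1011000010000111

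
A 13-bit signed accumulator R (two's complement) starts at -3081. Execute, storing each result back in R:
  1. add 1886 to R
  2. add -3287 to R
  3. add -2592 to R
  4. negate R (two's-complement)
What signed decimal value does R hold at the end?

-1118

Start: R = -3081 = 1001111110111.
R = -3081 + 1886 = -1195 = 1101101010101
R = -1195 + (-3287) = -4482; wraps to 3710 = 0111001111110
R = 3710 + (-2592) = 1118 = 0010001011110
R = −(1118) = -1118 = 1101110100010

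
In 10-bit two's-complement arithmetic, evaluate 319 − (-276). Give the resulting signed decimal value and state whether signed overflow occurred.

-429; overflow

319 → 0100111111
-276 → 1011101100
Subtract via negate-and-add: invert 1011101100 + 1 = 0100010100 (i.e. 276).
  0100111111
+ 0100010100
= 1001010011
Result 1001010011: MSB = 1 → 595 − 1024 = -429.
Both addends (after negating the subtrahend) are non-negative but the stored result is negative: signed overflow. The true value 319 − (-276) = 595 lies outside [-512, 511].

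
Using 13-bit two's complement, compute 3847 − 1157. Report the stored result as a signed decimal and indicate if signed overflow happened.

3847 → 0111100000111
1157 → 0010010000101
Subtract via negate-and-add: invert 0010010000101 + 1 = 1101101111011 (i.e. -1157).
  0111100000111
+ 1101101111011
= 0101010000010  (discard carry-out 1)
Result 0101010000010: MSB = 0 → value 2690.
Addends (after negating the subtrahend) have opposite signs, so signed overflow cannot occur.

2690; no overflow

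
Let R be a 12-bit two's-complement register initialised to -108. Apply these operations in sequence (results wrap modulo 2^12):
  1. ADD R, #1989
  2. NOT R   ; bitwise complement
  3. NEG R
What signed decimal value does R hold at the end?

1882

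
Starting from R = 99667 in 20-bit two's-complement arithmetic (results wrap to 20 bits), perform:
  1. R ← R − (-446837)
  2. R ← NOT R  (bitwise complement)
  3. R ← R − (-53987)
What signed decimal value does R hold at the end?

-492518

Start: R = 99667 = 00011000010101010011.
R = 99667 − (-446837) = 546504; wraps to -502072 = 10000101011011001000
R = NOT 10000101011011001000 = 01111010100100110111 = 502071
R = 502071 − (-53987) = 556058; wraps to -492518 = 10000111110000011010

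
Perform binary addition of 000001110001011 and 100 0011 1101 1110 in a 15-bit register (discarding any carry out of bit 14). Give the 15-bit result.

  000001110001011
+ 100001111011110
= 100011101101001

100011101101001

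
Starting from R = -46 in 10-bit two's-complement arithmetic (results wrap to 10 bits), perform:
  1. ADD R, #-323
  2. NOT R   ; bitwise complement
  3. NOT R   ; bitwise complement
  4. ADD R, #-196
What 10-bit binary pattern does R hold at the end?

Start: R = -46 = 1111010010.
R = -46 + (-323) = -369 = 1010001111
R = NOT 1010001111 = 0101110000 = 368
R = NOT 0101110000 = 1010001111 = -369
R = -369 + (-196) = -565; wraps to 459 = 0111001011

0111001011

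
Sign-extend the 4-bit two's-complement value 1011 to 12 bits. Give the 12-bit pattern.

111111111011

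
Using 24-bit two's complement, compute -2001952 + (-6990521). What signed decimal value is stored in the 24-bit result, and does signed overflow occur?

7784743; overflow

-2001952 → 111000010111001111100000
-6990521 → 100101010101010101000111
  111000010111001111100000
+ 100101010101010101000111
= 011101101100100100100111  (discard carry-out 1)
Result 011101101100100100100111: MSB = 0 → value 7784743.
Both addends are negative but the stored result is non-negative: signed overflow. The true value -2001952 + (-6990521) = -8992473 lies outside [-8388608, 8388607].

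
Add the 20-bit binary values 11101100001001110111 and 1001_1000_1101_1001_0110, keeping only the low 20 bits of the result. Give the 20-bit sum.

10000101000000001101

  11101100001001110111
+ 10011000110110010110
= 10000101000000001101  (discard carry-out 1)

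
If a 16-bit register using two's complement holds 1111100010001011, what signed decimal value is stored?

MSB is 1, so the value is negative.
Invert: 0000011101110100. Add 1: 0000011101110101 = 1909. So the value is −1909.

-1909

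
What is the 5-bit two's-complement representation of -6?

|-6| = 6 = 00110 in 5 bits.
Invert the bits: 11001. Add 1: 11010.

11010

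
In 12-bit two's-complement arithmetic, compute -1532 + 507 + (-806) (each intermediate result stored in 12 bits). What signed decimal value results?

-1532 + 507 = -1025 (101111111111)
-1025 + (-806) = -1831 (100011011001)

-1831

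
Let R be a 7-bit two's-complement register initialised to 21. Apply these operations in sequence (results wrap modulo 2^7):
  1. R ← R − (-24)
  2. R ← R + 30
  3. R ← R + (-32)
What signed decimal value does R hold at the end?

43

Start: R = 21 = 0010101.
R = 21 − (-24) = 45 = 0101101
R = 45 + 30 = 75; wraps to -53 = 1001011
R = -53 + (-32) = -85; wraps to 43 = 0101011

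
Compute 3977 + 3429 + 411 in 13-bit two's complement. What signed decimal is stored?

-375

3977 + 3429 = 7406 → wraps to -786 (1110011101110)
-786 + 411 = -375 (1111010001001)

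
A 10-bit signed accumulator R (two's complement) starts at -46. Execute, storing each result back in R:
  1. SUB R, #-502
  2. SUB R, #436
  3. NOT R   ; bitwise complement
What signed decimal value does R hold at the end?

-21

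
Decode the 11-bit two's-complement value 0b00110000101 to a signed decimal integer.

MSB is 0, so the value is non-negative: 00110000101 = 389.

389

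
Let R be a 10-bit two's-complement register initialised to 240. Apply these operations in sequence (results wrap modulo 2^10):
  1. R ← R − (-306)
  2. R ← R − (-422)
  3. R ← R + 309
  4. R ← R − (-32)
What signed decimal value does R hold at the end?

285

Start: R = 240 = 0011110000.
R = 240 − (-306) = 546; wraps to -478 = 1000100010
R = -478 − (-422) = -56 = 1111001000
R = -56 + 309 = 253 = 0011111101
R = 253 − (-32) = 285 = 0100011101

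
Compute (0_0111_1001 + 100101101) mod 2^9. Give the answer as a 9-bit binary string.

  001111001
+ 100101101
= 110100110

110100110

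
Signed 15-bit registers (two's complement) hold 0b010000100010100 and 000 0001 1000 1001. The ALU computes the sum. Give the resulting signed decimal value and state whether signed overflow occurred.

0b010000100010100 → 010000100010100 = 8468 (signed)
000 0001 1000 1001 → 000000110001001 = 393 (signed)
  010000100010100
+ 000000110001001
= 010001010011101
Result 010001010011101: MSB = 0 → value 8861.
Both addends are non-negative and so is the stored result: no signed overflow.

8861; no overflow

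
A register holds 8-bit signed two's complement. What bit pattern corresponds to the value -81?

|-81| = 81 = 01010001 in 8 bits.
Invert the bits: 10101110. Add 1: 10101111.

10101111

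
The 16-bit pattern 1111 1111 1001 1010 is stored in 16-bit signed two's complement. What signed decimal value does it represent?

-102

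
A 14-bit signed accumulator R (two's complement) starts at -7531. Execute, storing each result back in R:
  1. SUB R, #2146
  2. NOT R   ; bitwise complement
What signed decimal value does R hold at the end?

-6708

Start: R = -7531 = 10001010010101.
R = -7531 − 2146 = -9677; wraps to 6707 = 01101000110011
R = NOT 01101000110011 = 10010111001100 = -6708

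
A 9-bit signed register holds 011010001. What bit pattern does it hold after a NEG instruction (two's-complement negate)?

Invert: 100101110. Add 1: 100101111.
Check: 011010001 = 209, 100101111 = -209.

100101111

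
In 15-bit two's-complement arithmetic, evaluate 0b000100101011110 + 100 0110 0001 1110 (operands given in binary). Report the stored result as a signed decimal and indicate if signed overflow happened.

0b000100101011110 → 000100101011110 = 2398 (signed)
100 0110 0001 1110 → 100011000011110 = -14818 (signed)
  000100101011110
+ 100011000011110
= 100111101111100
Result 100111101111100: MSB = 1 → 20348 − 32768 = -12420.
Addends have opposite signs, so signed overflow cannot occur.

-12420; no overflow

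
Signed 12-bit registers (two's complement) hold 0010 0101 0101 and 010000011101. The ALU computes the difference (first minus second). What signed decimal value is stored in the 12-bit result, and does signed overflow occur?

-456; no overflow

0010 0101 0101 → 001001010101 = 597 (signed)
010000011101 = 1053 (signed)
Subtract via negate-and-add: invert 010000011101 + 1 = 101111100011 (i.e. -1053).
  001001010101
+ 101111100011
= 111000111000
Result 111000111000: MSB = 1 → 3640 − 4096 = -456.
Addends (after negating the subtrahend) have opposite signs, so signed overflow cannot occur.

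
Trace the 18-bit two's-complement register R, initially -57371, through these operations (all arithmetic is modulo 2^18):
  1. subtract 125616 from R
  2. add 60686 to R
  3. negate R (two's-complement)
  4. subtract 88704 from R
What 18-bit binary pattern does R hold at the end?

Start: R = -57371 = 110001111111100101.
R = -57371 − 125616 = -182987; wraps to 79157 = 010011010100110101
R = 79157 + 60686 = 139843; wraps to -122301 = 100010001001000011
R = −(-122301) = 122301 = 011101110110111101
R = 122301 − 88704 = 33597 = 001000001100111101

001000001100111101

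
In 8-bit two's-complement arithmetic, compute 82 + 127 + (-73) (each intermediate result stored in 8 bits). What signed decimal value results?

-120

82 + 127 = 209 → wraps to -47 (11010001)
-47 + (-73) = -120 (10001000)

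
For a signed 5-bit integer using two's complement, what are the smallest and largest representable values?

min = -16, max = 15

Minimum: −2^4 = -16.
Maximum: 2^4 − 1 = 15.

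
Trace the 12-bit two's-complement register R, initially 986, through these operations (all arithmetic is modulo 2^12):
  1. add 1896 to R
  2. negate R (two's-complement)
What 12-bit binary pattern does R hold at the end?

Start: R = 986 = 001111011010.
R = 986 + 1896 = 2882; wraps to -1214 = 101101000010
R = −(-1214) = 1214 = 010010111110

010010111110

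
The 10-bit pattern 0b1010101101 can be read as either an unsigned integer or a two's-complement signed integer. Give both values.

unsigned = 685, signed = -339

Unsigned: 1010101101 = 685.
Signed: MSB=1 → 685 − 1024 = -339.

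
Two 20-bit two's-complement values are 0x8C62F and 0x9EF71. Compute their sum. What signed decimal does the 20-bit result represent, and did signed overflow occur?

0x8C62F = 10001100011000101111 = -473553 (signed)
0x9EF71 = 10011110111101110001 = -397455 (signed)
  10001100011000101111
+ 10011110111101110001
= 00101011010110100000  (discard carry-out 1)
Result 00101011010110100000: MSB = 0 → value 177568.
Both addends are negative but the stored result is non-negative: signed overflow. The true value -473553 + (-397455) = -871008 lies outside [-524288, 524287].

177568; overflow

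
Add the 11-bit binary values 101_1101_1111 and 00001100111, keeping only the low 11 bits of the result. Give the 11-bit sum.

11001000110

  10111011111
+ 00001100111
= 11001000110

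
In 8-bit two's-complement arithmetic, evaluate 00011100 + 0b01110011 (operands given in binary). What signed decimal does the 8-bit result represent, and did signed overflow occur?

00011100 = 28 (signed)
0b01110011 → 01110011 = 115 (signed)
  00011100
+ 01110011
= 10001111
Result 10001111: MSB = 1 → 143 − 256 = -113.
Both addends are non-negative but the stored result is negative: signed overflow. The true value 28 + 115 = 143 lies outside [-128, 127].

-113; overflow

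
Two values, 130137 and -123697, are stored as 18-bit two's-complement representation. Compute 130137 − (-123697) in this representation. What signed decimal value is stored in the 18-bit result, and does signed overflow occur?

130137 → 011111110001011001
-123697 → 100001110011001111
Subtract via negate-and-add: invert 100001110011001111 + 1 = 011110001100110001 (i.e. 123697).
  011111110001011001
+ 011110001100110001
= 111101111110001010
Result 111101111110001010: MSB = 1 → 253834 − 262144 = -8310.
Both addends (after negating the subtrahend) are non-negative but the stored result is negative: signed overflow. The true value 130137 − (-123697) = 253834 lies outside [-131072, 131071].

-8310; overflow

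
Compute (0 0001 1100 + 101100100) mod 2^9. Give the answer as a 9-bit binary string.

  000011100
+ 101100100
= 110000000

110000000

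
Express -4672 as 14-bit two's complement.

10110111000000

|-4672| = 4672 = 01001001000000 in 14 bits.
Invert the bits: 10110110111111. Add 1: 10110111000000.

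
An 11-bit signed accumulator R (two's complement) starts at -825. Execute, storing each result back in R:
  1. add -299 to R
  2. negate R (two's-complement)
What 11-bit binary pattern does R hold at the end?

10001100100

Start: R = -825 = 10011000111.
R = -825 + (-299) = -1124; wraps to 924 = 01110011100
R = −(924) = -924 = 10001100100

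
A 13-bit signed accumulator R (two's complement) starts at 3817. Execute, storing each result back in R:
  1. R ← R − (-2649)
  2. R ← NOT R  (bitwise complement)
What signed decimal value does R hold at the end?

1725

Start: R = 3817 = 0111011101001.
R = 3817 − (-2649) = 6466; wraps to -1726 = 1100101000010
R = NOT 1100101000010 = 0011010111101 = 1725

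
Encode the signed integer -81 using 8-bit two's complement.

|-81| = 81 = 01010001 in 8 bits.
Invert the bits: 10101110. Add 1: 10101111.
Check: 10101111 reads as 175 − 256 = -81.

10101111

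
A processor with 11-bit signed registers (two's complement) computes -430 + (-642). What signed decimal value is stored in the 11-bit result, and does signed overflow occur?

-430 → 11001010010
-642 → 10101111110
  11001010010
+ 10101111110
= 01111010000  (discard carry-out 1)
Result 01111010000: MSB = 0 → value 976.
Both addends are negative but the stored result is non-negative: signed overflow. The true value -430 + (-642) = -1072 lies outside [-1024, 1023].

976; overflow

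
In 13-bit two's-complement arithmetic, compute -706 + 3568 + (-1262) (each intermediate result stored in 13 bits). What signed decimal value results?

-706 + 3568 = 2862 (0101100101110)
2862 + (-1262) = 1600 (0011001000000)

1600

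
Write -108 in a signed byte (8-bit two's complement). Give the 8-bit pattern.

|-108| = 108 = 01101100 in 8 bits.
Invert the bits: 10010011. Add 1: 10010100.
Check: 10010100 reads as 148 − 256 = -108.

10010100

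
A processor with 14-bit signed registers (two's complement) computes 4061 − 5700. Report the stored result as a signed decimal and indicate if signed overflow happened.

4061 → 00111111011101
5700 → 01011001000100
Subtract via negate-and-add: invert 01011001000100 + 1 = 10100110111100 (i.e. -5700).
  00111111011101
+ 10100110111100
= 11100110011001
Result 11100110011001: MSB = 1 → 14745 − 16384 = -1639.
Addends (after negating the subtrahend) have opposite signs, so signed overflow cannot occur.

-1639; no overflow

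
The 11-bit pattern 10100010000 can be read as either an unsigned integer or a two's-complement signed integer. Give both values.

unsigned = 1296, signed = -752

Unsigned: 10100010000 = 1296.
Signed: MSB=1 → 1296 − 2048 = -752.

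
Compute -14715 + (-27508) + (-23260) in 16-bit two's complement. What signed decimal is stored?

53

-14715 + (-27508) = -42223 → wraps to 23313 (0101101100010001)
23313 + (-23260) = 53 (0000000000110101)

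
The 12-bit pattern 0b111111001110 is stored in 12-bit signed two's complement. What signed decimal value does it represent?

-50

MSB is 1, so the value is negative.
Unsigned reading: 4046. Subtract 2^12 = 4096: 4046 − 4096 = -50.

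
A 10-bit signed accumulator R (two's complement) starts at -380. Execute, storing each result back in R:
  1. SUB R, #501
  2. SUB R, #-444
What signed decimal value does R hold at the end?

-437

Start: R = -380 = 1010000100.
R = -380 − 501 = -881; wraps to 143 = 0010001111
R = 143 − (-444) = 587; wraps to -437 = 1001001011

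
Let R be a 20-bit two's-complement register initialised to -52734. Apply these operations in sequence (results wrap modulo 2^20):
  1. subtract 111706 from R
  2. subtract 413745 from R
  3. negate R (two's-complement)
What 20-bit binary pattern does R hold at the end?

10001101001010001001

Start: R = -52734 = 11110011001000000010.
R = -52734 − 111706 = -164440 = 11010111110110101000
R = -164440 − 413745 = -578185; wraps to 470391 = 01110010110101110111
R = −(470391) = -470391 = 10001101001010001001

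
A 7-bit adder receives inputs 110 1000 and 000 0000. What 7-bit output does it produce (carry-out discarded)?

  1101000
+ 0000000
= 1101000

1101000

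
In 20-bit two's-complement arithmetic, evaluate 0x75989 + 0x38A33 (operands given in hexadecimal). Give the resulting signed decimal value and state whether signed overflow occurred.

-334916; overflow

0x75989 = 01110101100110001001 = 481673 (signed)
0x38A33 = 00111000101000110011 = 231987 (signed)
  01110101100110001001
+ 00111000101000110011
= 10101110001110111100
Result 10101110001110111100: MSB = 1 → 713660 − 1048576 = -334916.
Both addends are non-negative but the stored result is negative: signed overflow. The true value 481673 + 231987 = 713660 lies outside [-524288, 524287].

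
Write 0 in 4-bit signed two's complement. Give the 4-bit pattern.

0000

0 is non-negative, so write it directly in 4 bits: 0000.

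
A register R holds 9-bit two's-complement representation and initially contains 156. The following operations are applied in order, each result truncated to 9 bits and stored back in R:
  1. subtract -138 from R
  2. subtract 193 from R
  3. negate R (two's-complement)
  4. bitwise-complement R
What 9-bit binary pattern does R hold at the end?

Start: R = 156 = 010011100.
R = 156 − (-138) = 294; wraps to -218 = 100100110
R = -218 − 193 = -411; wraps to 101 = 001100101
R = −(101) = -101 = 110011011
R = NOT 110011011 = 001100100 = 100

001100100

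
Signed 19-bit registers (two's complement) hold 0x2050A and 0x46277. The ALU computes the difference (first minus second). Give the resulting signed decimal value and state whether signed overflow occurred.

-154989; overflow

0x2050A = 0100000010100001010 = 132362 (signed)
0x46277 = 1000110001001110111 = -236937 (signed)
Subtract via negate-and-add: invert 1000110001001110111 + 1 = 0111001110110001001 (i.e. 236937).
  0100000010100001010
+ 0111001110110001001
= 1011010001010010011
Result 1011010001010010011: MSB = 1 → 369299 − 524288 = -154989.
Both addends (after negating the subtrahend) are non-negative but the stored result is negative: signed overflow. The true value 132362 − (-236937) = 369299 lies outside [-262144, 262143].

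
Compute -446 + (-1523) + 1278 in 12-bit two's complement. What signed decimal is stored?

-691

-446 + (-1523) = -1969 (100001001111)
-1969 + 1278 = -691 (110101001101)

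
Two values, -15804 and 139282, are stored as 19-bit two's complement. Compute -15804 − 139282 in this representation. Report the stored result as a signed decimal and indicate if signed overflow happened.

-15804 → 1111100001001000100
139282 → 0100010000000010010
Subtract via negate-and-add: invert 0100010000000010010 + 1 = 1011101111111101110 (i.e. -139282).
  1111100001001000100
+ 1011101111111101110
= 1011010001000110010  (discard carry-out 1)
Result 1011010001000110010: MSB = 1 → 369202 − 524288 = -155086.
Both addends (after negating the subtrahend) are negative and so is the stored result: no signed overflow.

-155086; no overflow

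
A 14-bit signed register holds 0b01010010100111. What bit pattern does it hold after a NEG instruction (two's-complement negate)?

Invert: 10101101011000. Add 1: 10101101011001.

10101101011001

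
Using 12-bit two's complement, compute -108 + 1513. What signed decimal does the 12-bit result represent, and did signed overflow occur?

1405; no overflow

-108 → 111110010100
1513 → 010111101001
  111110010100
+ 010111101001
= 010101111101  (discard carry-out 1)
Result 010101111101: MSB = 0 → value 1405.
Addends have opposite signs, so signed overflow cannot occur.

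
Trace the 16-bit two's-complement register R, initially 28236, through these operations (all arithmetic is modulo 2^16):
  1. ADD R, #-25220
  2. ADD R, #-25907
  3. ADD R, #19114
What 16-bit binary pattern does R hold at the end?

1111000100111111

Start: R = 28236 = 0110111001001100.
R = 28236 + (-25220) = 3016 = 0000101111001000
R = 3016 + (-25907) = -22891 = 1010011010010101
R = -22891 + 19114 = -3777 = 1111000100111111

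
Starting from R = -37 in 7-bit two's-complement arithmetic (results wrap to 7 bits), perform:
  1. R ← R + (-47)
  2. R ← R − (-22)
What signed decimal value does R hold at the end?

-62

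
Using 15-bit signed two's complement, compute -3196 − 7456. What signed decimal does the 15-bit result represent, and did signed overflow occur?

-3196 → 111001110000100
7456 → 001110100100000
Subtract via negate-and-add: invert 001110100100000 + 1 = 110001011100000 (i.e. -7456).
  111001110000100
+ 110001011100000
= 101011001100100  (discard carry-out 1)
Result 101011001100100: MSB = 1 → 22116 − 32768 = -10652.
Both addends (after negating the subtrahend) are negative and so is the stored result: no signed overflow.

-10652; no overflow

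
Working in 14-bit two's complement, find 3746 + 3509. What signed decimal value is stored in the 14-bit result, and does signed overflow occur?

7255; no overflow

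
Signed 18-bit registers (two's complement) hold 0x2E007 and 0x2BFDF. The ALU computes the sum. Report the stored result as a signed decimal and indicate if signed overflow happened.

0x2E007 = 101110000000000111 = -73721 (signed)
0x2BFDF = 101011111111011111 = -81953 (signed)
  101110000000000111
+ 101011111111011111
= 011001111111100110  (discard carry-out 1)
Result 011001111111100110: MSB = 0 → value 106470.
Both addends are negative but the stored result is non-negative: signed overflow. The true value -73721 + (-81953) = -155674 lies outside [-131072, 131071].

106470; overflow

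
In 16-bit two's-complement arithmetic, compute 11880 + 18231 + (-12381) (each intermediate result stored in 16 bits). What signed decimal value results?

11880 + 18231 = 30111 (0111010110011111)
30111 + (-12381) = 17730 (0100010101000010)

17730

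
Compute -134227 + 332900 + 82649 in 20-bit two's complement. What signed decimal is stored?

281322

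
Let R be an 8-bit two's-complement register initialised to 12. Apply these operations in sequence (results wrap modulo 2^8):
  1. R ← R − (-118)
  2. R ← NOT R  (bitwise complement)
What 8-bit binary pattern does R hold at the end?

Start: R = 12 = 00001100.
R = 12 − (-118) = 130; wraps to -126 = 10000010
R = NOT 10000010 = 01111101 = 125

01111101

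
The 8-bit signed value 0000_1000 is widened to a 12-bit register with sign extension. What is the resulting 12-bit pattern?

MSB of 00001000 is 0; replicate it into the new high bits.
0000|00001000 → 000000001000 (still 8).

000000001000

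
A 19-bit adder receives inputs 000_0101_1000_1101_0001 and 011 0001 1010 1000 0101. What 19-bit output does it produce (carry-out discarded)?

  0000101100011010001
+ 0110001101010000101
= 0110111001101010110

0110111001101010110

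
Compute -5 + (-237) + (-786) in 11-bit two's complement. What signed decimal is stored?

-5 + (-237) = -242 (11100001110)
-242 + (-786) = -1028 → wraps to 1020 (01111111100)

1020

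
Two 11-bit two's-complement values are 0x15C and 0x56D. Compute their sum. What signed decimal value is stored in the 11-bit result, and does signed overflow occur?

0x15C = 00101011100 = 348 (signed)
0x56D = 10101101101 = -659 (signed)
  00101011100
+ 10101101101
= 11011001001
Result 11011001001: MSB = 1 → 1737 − 2048 = -311.
Addends have opposite signs, so signed overflow cannot occur.

-311; no overflow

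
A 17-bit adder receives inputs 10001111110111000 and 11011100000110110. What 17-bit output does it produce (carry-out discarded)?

  10001111110111000
+ 11011100000110110
= 01101011111101110  (discard carry-out 1)

01101011111101110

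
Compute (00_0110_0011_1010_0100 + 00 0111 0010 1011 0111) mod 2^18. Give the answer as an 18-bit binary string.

001101011001011011

  000110001110100100
+ 000111001010110111
= 001101011001011011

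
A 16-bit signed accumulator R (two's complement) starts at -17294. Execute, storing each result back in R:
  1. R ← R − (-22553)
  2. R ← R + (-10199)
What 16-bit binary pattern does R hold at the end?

Start: R = -17294 = 1011110001110010.
R = -17294 − (-22553) = 5259 = 0001010010001011
R = 5259 + (-10199) = -4940 = 1110110010110100

1110110010110100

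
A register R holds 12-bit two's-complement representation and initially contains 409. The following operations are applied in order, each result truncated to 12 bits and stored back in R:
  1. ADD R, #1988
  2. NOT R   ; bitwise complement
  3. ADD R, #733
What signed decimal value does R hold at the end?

-1665

Start: R = 409 = 000110011001.
R = 409 + 1988 = 2397; wraps to -1699 = 100101011101
R = NOT 100101011101 = 011010100010 = 1698
R = 1698 + 733 = 2431; wraps to -1665 = 100101111111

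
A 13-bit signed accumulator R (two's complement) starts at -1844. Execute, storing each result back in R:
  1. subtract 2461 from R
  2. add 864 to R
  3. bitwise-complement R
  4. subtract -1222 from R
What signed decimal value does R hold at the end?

-3530

Start: R = -1844 = 1100011001100.
R = -1844 − 2461 = -4305; wraps to 3887 = 0111100101111
R = 3887 + 864 = 4751; wraps to -3441 = 1001010001111
R = NOT 1001010001111 = 0110101110000 = 3440
R = 3440 − (-1222) = 4662; wraps to -3530 = 1001000110110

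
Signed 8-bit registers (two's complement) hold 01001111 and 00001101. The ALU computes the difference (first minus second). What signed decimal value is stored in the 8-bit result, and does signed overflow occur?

66; no overflow

01001111 = 79 (signed)
00001101 = 13 (signed)
Subtract via negate-and-add: invert 00001101 + 1 = 11110011 (i.e. -13).
  01001111
+ 11110011
= 01000010  (discard carry-out 1)
Result 01000010: MSB = 0 → value 66.
Addends (after negating the subtrahend) have opposite signs, so signed overflow cannot occur.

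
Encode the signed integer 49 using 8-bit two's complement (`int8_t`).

49 is non-negative, so write it directly in 8 bits: 00110001.

00110001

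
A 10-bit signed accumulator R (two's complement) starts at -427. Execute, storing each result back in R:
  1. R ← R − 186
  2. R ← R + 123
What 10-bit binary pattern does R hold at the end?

Start: R = -427 = 1001010101.
R = -427 − 186 = -613; wraps to 411 = 0110011011
R = 411 + 123 = 534; wraps to -490 = 1000010110

1000010110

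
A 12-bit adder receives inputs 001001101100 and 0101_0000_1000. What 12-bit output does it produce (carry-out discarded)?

  001001101100
+ 010100001000
= 011101110100

011101110100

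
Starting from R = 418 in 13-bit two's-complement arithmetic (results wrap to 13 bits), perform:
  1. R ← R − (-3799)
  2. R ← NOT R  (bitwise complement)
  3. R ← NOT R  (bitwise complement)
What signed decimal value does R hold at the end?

-3975

Start: R = 418 = 0000110100010.
R = 418 − (-3799) = 4217; wraps to -3975 = 1000001111001
R = NOT 1000001111001 = 0111110000110 = 3974
R = NOT 0111110000110 = 1000001111001 = -3975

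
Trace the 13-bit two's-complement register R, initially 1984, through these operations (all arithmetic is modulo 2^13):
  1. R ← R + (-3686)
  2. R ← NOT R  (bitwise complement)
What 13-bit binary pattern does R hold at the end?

0011010100101

Start: R = 1984 = 0011111000000.
R = 1984 + (-3686) = -1702 = 1100101011010
R = NOT 1100101011010 = 0011010100101 = 1701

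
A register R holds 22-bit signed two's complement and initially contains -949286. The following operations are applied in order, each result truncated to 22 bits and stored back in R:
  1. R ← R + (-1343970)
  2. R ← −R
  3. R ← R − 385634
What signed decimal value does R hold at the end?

Start: R = -949286 = 1100011000001111011010.
R = -949286 + (-1343970) = -2293256; wraps to 1901048 = 0111010000000111111000
R = −(1901048) = -1901048 = 1000101111111000001000
R = -1901048 − 385634 = -2286682; wraps to 1907622 = 0111010001101110100110

1907622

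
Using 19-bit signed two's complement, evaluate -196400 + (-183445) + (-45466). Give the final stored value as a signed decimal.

-196400 + (-183445) = -379845 → wraps to 144443 (0100011010000111011)
144443 + (-45466) = 98977 (0011000001010100001)

98977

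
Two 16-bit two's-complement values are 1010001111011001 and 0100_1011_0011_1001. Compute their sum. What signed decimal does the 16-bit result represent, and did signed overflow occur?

-4334; no overflow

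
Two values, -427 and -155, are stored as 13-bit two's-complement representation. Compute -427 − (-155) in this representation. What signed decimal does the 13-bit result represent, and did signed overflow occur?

-272; no overflow

-427 → 1111001010101
-155 → 1111101100101
Subtract via negate-and-add: invert 1111101100101 + 1 = 0000010011011 (i.e. 155).
  1111001010101
+ 0000010011011
= 1111011110000
Result 1111011110000: MSB = 1 → 7920 − 8192 = -272.
Addends (after negating the subtrahend) have opposite signs, so signed overflow cannot occur.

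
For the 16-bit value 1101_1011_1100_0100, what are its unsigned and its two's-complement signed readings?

Unsigned: 1101101111000100 = 56260.
Signed: MSB=1 → 56260 − 65536 = -9276.

unsigned = 56260, signed = -9276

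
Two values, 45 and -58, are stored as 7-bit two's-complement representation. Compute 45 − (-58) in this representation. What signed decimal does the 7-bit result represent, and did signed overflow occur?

-25; overflow

45 → 0101101
-58 → 1000110
Subtract via negate-and-add: invert 1000110 + 1 = 0111010 (i.e. 58).
  0101101
+ 0111010
= 1100111
Result 1100111: MSB = 1 → 103 − 128 = -25.
Both addends (after negating the subtrahend) are non-negative but the stored result is negative: signed overflow. The true value 45 − (-58) = 103 lies outside [-64, 63].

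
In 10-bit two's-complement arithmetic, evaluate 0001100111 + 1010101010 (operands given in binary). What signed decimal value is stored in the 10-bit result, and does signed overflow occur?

0001100111 = 103 (signed)
1010101010 = -342 (signed)
  0001100111
+ 1010101010
= 1100010001
Result 1100010001: MSB = 1 → 785 − 1024 = -239.
Addends have opposite signs, so signed overflow cannot occur.

-239; no overflow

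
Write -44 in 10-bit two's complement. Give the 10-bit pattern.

|-44| = 44 = 0000101100 in 10 bits.
Invert the bits: 1111010011. Add 1: 1111010100.
Check: 1111010100 reads as 980 − 1024 = -44.

1111010100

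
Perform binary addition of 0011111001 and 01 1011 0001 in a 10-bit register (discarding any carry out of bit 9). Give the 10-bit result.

  0011111001
+ 0110110001
= 1010101010

1010101010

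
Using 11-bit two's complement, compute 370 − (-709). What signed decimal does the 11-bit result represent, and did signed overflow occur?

-969; overflow

370 → 00101110010
-709 → 10100111011
Subtract via negate-and-add: invert 10100111011 + 1 = 01011000101 (i.e. 709).
  00101110010
+ 01011000101
= 10000110111
Result 10000110111: MSB = 1 → 1079 − 2048 = -969.
Both addends (after negating the subtrahend) are non-negative but the stored result is negative: signed overflow. The true value 370 − (-709) = 1079 lies outside [-1024, 1023].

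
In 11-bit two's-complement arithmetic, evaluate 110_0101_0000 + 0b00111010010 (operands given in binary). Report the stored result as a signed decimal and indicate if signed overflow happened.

34; no overflow

110_0101_0000 → 11001010000 = -432 (signed)
0b00111010010 → 00111010010 = 466 (signed)
  11001010000
+ 00111010010
= 00000100010  (discard carry-out 1)
Result 00000100010: MSB = 0 → value 34.
Addends have opposite signs, so signed overflow cannot occur.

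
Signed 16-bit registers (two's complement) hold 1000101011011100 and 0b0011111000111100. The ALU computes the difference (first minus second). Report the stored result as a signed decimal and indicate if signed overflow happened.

19616; overflow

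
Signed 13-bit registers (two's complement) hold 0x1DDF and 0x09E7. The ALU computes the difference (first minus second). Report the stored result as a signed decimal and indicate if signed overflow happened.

-3080; no overflow

0x1DDF = 1110111011111 = -545 (signed)
0x09E7 = 0100111100111 = 2535 (signed)
Subtract via negate-and-add: invert 0100111100111 + 1 = 1011000011001 (i.e. -2535).
  1110111011111
+ 1011000011001
= 1001111111000  (discard carry-out 1)
Result 1001111111000: MSB = 1 → 5112 − 8192 = -3080.
Both addends (after negating the subtrahend) are negative and so is the stored result: no signed overflow.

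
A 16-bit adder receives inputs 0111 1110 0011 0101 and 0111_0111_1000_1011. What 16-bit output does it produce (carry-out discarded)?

1111010111000000

  0111111000110101
+ 0111011110001011
= 1111010111000000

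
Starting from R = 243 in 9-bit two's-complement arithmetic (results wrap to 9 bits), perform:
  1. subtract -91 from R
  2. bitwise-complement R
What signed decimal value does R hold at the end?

177

Start: R = 243 = 011110011.
R = 243 − (-91) = 334; wraps to -178 = 101001110
R = NOT 101001110 = 010110001 = 177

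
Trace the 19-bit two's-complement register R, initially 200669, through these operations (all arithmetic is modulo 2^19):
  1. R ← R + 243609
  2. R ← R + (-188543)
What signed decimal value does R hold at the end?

255735

Start: R = 200669 = 0110000111111011101.
R = 200669 + 243609 = 444278; wraps to -80010 = 1101100011101110110
R = -80010 + (-188543) = -268553; wraps to 255735 = 0111110011011110111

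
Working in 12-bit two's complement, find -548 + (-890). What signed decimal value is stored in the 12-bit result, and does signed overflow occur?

-1438; no overflow

-548 → 110111011100
-890 → 110010000110
  110111011100
+ 110010000110
= 101001100010  (discard carry-out 1)
Result 101001100010: MSB = 1 → 2658 − 4096 = -1438.
Both addends are negative and so is the stored result: no signed overflow.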